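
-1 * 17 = -17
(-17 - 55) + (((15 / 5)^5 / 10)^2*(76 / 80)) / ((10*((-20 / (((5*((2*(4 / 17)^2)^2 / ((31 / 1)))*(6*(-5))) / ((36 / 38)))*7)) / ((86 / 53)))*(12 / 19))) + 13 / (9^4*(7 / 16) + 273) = -11877383557720036 / 172543288147125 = -68.84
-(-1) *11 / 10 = 11 / 10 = 1.10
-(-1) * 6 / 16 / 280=3 / 2240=0.00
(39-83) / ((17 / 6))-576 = -591.53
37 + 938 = 975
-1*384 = -384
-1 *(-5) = 5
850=850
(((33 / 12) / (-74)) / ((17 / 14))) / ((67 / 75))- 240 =-40463055 / 168572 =-240.03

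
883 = 883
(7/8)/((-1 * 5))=-7/40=-0.18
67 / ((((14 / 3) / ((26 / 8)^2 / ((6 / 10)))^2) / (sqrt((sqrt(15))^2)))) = 47839675*sqrt(15) / 10752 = 17232.35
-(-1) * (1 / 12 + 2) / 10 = 5 / 24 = 0.21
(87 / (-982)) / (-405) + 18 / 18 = 132599 / 132570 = 1.00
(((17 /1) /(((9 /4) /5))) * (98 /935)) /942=196 /46629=0.00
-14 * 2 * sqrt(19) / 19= -28 * sqrt(19) / 19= -6.42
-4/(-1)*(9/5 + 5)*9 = 1224/5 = 244.80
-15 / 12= -5 / 4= -1.25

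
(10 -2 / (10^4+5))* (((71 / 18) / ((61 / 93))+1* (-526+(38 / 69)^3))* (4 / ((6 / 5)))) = -17326.96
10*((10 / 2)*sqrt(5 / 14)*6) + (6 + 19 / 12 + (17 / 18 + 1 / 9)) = 311 / 36 + 150*sqrt(70) / 7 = 187.92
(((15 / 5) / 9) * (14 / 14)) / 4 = 1 / 12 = 0.08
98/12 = 49/6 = 8.17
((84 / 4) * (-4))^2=7056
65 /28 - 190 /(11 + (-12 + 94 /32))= -83105 /868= -95.74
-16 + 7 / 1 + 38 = 29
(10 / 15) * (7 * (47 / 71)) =658 / 213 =3.09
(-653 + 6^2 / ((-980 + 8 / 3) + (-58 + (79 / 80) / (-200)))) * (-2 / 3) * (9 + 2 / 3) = 1882295504138 / 447266133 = 4208.45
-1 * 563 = -563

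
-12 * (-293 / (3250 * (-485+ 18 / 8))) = -7032 / 3137875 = -0.00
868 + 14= 882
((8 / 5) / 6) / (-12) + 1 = 44 / 45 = 0.98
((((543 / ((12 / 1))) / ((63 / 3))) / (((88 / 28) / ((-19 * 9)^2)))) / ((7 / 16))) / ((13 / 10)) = 35284140 / 1001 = 35248.89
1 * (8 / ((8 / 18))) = 18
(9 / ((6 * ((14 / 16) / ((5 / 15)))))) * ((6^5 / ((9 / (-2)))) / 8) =-864 / 7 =-123.43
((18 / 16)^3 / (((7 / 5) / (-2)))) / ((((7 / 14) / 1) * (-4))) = 3645 / 3584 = 1.02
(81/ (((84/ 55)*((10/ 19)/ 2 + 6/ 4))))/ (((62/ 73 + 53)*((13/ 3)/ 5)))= 30895425/ 47934614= 0.64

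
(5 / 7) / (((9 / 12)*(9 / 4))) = 80 / 189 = 0.42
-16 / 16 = -1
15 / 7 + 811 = 5692 / 7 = 813.14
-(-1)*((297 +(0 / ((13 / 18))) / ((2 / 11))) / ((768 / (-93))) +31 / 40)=-45043 / 1280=-35.19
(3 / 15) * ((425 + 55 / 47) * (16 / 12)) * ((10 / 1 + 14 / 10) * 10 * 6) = 3653472 / 47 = 77733.45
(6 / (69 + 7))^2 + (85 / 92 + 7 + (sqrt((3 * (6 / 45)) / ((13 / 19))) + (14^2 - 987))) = -6501829 / 8303 + sqrt(2470) / 65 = -782.31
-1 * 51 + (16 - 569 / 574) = -20659 / 574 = -35.99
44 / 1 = 44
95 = 95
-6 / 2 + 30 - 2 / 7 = 26.71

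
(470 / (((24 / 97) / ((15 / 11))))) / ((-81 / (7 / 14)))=-15.99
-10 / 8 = -5 / 4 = -1.25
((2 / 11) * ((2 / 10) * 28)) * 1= 56 / 55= 1.02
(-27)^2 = 729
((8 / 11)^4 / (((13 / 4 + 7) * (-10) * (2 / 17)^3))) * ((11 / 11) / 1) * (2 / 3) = -10061824 / 9004215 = -1.12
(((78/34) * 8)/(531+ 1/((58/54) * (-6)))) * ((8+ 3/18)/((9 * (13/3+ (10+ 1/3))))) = 36946/17272629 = 0.00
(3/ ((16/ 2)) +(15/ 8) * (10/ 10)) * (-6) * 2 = -27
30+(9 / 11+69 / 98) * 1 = 33981 / 1078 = 31.52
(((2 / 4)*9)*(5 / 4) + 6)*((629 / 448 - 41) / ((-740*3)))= 549909 / 2652160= 0.21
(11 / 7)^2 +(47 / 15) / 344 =626663 / 252840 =2.48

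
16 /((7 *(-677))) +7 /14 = 4707 /9478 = 0.50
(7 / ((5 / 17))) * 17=2023 / 5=404.60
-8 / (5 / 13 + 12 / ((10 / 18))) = -0.36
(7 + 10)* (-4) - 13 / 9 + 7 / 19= -11812 / 171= -69.08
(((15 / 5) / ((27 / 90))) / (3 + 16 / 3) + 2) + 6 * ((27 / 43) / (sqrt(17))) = 162 * sqrt(17) / 731 + 16 / 5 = 4.11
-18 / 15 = -6 / 5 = -1.20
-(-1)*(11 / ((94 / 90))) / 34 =495 / 1598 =0.31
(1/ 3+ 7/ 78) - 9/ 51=109/ 442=0.25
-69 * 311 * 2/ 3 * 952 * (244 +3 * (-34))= -1933942304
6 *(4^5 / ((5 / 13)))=79872 / 5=15974.40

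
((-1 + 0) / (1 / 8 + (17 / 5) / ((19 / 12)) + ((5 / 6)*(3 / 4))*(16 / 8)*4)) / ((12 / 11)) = -2090 / 16581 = -0.13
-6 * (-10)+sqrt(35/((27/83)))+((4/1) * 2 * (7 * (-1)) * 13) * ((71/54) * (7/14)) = -11302/27+sqrt(8715)/9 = -408.22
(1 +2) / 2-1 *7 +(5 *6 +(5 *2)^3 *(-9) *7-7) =-125965 / 2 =-62982.50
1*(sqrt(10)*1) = sqrt(10) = 3.16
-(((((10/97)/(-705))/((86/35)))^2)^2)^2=-0.00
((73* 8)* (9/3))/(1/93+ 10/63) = 3421656/331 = 10337.33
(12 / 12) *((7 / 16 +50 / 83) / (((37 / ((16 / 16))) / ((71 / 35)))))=98051 / 1719760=0.06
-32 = -32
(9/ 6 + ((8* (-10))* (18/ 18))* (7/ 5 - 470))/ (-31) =-1209.34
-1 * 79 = -79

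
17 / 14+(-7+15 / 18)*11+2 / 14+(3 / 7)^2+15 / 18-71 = -136.46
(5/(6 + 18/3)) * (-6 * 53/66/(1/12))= -265/11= -24.09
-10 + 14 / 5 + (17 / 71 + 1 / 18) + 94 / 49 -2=-2187587 / 313110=-6.99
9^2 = 81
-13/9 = -1.44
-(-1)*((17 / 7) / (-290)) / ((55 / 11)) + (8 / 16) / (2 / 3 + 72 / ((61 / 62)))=0.01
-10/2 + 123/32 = -37/32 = -1.16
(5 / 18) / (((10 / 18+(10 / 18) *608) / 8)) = 4 / 609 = 0.01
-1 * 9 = -9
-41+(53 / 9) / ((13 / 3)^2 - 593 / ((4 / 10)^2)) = -5442921 / 132749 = -41.00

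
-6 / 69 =-2 / 23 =-0.09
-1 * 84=-84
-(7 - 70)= 63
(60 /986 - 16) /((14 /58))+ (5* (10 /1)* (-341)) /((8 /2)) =-1030191 /238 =-4328.53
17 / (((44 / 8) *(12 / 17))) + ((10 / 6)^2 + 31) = 7555 / 198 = 38.16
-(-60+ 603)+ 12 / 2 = -537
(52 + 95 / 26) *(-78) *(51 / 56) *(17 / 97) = -3763647 / 5432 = -692.87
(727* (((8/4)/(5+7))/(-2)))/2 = -727/24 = -30.29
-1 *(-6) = 6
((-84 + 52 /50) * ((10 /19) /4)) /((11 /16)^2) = -265472 /11495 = -23.09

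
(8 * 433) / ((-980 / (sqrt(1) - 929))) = 803648 / 245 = 3280.20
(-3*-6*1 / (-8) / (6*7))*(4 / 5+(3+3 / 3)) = -9 / 35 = -0.26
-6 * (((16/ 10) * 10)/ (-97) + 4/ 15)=-296/ 485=-0.61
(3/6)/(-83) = -1/166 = -0.01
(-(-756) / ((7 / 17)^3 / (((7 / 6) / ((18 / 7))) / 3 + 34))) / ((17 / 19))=413319.15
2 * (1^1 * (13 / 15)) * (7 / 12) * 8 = 364 / 45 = 8.09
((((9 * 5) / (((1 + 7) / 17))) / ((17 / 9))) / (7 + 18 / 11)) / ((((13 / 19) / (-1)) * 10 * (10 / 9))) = -8019 / 10400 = -0.77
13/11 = 1.18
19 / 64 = 0.30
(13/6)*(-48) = -104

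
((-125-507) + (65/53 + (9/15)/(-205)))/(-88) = 17133467/2390300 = 7.17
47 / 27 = 1.74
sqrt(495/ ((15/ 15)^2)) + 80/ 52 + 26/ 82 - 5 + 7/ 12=-16381/ 6396 + 3*sqrt(55)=19.69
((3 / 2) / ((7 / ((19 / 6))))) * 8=5.43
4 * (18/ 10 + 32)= 676/ 5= 135.20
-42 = -42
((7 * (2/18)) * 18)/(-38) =-7/19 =-0.37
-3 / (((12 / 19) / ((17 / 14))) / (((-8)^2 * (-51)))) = 131784 / 7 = 18826.29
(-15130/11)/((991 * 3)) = -15130/32703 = -0.46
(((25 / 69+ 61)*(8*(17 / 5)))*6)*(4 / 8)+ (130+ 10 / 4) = 1182123 / 230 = 5139.67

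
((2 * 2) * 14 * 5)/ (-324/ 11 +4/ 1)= -11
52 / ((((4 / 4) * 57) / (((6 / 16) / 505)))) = 13 / 19190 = 0.00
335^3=37595375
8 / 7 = 1.14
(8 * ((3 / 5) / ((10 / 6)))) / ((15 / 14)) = 336 / 125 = 2.69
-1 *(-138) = 138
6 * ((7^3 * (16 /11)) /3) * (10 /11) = 109760 /121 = 907.11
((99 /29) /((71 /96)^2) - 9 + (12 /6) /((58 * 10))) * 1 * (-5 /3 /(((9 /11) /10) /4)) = 30558220 /136107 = 224.52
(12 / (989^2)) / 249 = 0.00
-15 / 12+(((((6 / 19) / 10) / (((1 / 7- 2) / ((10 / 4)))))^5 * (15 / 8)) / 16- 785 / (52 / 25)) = -1425893491858161355 / 3765691293724672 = -378.65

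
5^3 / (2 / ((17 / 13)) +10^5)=0.00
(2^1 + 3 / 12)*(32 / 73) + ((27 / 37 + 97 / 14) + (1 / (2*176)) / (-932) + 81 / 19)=1521197469951 / 117851414912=12.91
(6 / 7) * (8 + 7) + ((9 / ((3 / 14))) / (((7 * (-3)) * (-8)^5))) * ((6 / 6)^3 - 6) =1474525 / 114688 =12.86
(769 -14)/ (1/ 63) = 47565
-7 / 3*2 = -4.67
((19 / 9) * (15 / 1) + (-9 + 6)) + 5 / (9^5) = 1692743 / 59049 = 28.67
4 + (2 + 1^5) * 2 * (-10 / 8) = -7 / 2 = -3.50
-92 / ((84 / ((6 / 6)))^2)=-23 / 1764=-0.01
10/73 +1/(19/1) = 0.19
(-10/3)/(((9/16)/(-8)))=1280/27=47.41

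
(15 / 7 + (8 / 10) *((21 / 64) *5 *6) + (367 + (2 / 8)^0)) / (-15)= -21169 / 840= -25.20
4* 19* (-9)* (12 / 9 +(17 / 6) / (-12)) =-750.50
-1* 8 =-8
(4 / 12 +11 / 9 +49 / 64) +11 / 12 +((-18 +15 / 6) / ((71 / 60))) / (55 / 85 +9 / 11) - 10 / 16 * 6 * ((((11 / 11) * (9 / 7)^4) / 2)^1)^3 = -1183904901290250715 / 77549299547977152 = -15.27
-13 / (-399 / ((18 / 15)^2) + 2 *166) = -156 / 659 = -0.24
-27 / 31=-0.87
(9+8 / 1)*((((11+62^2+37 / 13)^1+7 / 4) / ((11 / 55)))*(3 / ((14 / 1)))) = 51178245 / 728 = 70299.79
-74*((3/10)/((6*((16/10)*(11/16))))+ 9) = -7363/11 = -669.36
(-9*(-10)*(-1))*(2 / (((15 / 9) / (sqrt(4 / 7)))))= -216*sqrt(7) / 7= -81.64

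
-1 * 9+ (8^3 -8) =495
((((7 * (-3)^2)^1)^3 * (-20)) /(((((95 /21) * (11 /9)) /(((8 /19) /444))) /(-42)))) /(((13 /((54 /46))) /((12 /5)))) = 1714930346304 /219655865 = 7807.35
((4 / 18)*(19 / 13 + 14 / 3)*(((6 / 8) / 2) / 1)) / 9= 239 / 4212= 0.06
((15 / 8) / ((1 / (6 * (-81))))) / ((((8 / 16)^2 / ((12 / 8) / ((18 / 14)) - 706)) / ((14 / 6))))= 5994607.50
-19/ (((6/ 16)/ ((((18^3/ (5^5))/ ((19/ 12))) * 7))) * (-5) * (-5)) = -1306368/ 78125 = -16.72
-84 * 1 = -84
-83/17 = -4.88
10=10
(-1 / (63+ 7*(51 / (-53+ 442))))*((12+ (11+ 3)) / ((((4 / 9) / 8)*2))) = -15171 / 4144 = -3.66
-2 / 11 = -0.18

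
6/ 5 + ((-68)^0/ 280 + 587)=164697/ 280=588.20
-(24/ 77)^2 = -576/ 5929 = -0.10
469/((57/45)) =370.26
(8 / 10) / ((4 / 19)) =19 / 5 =3.80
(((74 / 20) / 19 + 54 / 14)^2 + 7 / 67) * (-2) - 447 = -28446543857 / 59258150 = -480.04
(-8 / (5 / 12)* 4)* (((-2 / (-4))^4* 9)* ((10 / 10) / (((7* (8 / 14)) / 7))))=-378 / 5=-75.60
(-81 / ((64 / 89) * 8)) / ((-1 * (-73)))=-7209 / 37376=-0.19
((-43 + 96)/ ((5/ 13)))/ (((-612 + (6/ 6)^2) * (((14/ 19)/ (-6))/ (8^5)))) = 98992128/ 1645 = 60177.59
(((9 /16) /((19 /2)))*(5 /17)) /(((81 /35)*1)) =0.01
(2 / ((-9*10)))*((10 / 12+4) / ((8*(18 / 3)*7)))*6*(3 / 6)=-29 / 30240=-0.00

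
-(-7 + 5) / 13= 2 / 13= 0.15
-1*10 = -10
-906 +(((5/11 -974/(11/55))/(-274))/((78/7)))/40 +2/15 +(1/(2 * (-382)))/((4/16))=-1626967516171/1796102880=-905.83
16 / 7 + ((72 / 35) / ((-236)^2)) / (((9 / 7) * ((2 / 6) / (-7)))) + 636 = 638.29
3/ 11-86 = -943/ 11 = -85.73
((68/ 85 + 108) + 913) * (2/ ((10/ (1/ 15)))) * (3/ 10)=4.09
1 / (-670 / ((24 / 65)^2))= -0.00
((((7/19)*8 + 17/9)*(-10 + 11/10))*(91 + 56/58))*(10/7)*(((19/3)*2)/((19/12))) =-74780648/1653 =-45239.35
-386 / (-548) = 193 / 274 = 0.70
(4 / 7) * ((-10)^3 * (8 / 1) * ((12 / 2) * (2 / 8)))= -6857.14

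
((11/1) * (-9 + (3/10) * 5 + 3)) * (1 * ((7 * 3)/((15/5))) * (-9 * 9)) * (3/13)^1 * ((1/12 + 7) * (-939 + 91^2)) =17515460655/52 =336835781.83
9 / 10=0.90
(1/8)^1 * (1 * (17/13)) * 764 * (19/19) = 3247/26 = 124.88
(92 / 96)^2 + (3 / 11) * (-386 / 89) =-0.26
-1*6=-6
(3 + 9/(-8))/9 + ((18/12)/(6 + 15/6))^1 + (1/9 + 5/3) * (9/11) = 8255/4488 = 1.84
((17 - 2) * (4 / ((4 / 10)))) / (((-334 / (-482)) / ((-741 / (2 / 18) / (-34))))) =120542175 / 2839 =42459.38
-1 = -1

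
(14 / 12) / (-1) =-1.17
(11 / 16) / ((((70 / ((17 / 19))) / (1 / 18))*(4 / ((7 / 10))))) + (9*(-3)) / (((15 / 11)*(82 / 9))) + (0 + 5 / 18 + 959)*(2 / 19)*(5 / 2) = 1182067873 / 4723200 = 250.27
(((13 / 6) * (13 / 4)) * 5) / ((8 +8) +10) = 65 / 48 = 1.35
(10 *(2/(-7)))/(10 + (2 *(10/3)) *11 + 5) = -12/371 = -0.03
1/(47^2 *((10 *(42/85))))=17/185556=0.00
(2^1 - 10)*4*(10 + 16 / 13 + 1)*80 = -407040 / 13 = -31310.77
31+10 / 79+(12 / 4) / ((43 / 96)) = 128489 / 3397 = 37.82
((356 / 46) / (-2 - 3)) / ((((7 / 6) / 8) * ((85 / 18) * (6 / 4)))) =-102528 / 68425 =-1.50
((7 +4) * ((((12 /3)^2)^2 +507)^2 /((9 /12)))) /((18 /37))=473885566 /27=17551317.26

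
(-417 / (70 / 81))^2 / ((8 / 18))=523876.10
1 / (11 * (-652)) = -1 / 7172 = -0.00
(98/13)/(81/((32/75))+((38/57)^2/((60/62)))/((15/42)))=2116800/53669213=0.04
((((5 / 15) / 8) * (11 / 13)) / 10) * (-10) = -11 / 312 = -0.04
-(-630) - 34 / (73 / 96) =42726 / 73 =585.29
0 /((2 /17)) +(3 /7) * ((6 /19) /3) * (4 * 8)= 192 /133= 1.44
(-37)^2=1369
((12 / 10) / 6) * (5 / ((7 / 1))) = 1 / 7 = 0.14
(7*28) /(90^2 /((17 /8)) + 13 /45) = 21420 /416603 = 0.05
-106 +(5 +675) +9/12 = 2299/4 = 574.75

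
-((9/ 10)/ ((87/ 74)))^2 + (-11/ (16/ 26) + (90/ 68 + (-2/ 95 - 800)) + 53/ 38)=-44319305349/ 54328600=-815.76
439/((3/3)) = 439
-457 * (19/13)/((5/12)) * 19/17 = -1979724/1105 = -1791.61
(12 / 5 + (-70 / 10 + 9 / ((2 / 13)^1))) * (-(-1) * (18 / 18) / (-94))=-539 / 940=-0.57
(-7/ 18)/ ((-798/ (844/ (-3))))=-211/ 1539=-0.14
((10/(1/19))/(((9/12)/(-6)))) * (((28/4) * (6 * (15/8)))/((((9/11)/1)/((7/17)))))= -1024100/17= -60241.18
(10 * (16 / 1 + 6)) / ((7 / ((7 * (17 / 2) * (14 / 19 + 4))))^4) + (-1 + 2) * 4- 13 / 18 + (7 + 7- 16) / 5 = 6781268386128139 / 11728890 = 578167958.45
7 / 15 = 0.47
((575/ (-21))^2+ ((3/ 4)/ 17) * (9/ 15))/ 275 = 2.73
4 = 4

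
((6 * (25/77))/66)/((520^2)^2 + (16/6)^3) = 675/1672093463473664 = 0.00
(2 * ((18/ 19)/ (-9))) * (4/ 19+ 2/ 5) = -232/ 1805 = -0.13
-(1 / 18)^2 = -1 / 324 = -0.00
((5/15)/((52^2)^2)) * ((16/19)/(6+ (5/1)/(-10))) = 1/143261976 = 0.00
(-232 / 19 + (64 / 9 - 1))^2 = 1087849 / 29241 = 37.20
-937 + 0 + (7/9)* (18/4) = -1867/2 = -933.50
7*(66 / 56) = 33 / 4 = 8.25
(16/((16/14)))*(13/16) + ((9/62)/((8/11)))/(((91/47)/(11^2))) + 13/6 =3522689/135408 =26.02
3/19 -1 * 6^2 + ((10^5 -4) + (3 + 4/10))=9496538/95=99963.56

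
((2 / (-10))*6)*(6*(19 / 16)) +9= 9 / 20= 0.45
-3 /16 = -0.19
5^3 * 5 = 625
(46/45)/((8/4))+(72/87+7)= 10882/1305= 8.34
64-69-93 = -98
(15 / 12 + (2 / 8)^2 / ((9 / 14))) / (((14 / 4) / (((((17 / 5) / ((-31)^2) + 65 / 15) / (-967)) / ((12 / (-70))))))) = 1516013 / 150544494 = 0.01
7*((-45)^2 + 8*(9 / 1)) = 14679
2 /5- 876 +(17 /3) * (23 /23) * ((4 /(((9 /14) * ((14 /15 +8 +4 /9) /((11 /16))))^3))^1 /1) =-126336156444971 /144290780160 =-875.57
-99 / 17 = -5.82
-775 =-775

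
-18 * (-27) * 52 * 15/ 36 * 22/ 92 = 57915/ 23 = 2518.04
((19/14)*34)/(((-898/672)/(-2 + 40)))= -589152/449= -1312.14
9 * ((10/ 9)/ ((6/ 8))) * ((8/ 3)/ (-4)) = -80/ 9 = -8.89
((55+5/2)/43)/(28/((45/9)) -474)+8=1610721/201412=8.00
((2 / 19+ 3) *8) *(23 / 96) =1357 / 228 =5.95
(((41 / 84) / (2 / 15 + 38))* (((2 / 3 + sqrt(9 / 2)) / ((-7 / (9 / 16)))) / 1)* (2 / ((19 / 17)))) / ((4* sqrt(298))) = -94095* sqrt(149) / 20312900608 - 10455* sqrt(298) / 10156450304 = -0.00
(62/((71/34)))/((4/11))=81.65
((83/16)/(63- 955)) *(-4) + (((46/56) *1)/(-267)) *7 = 1645/952656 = 0.00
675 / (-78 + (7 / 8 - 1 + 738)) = 5400 / 5279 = 1.02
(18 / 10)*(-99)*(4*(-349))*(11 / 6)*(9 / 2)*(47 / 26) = 482297409 / 130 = 3709980.07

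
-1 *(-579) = 579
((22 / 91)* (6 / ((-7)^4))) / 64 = 33 / 3495856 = 0.00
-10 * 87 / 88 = -435 / 44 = -9.89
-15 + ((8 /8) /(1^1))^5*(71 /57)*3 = -214 /19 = -11.26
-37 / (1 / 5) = -185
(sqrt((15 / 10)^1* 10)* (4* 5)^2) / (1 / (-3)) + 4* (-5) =-1200* sqrt(15) - 20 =-4667.58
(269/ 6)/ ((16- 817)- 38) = -269/ 5034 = -0.05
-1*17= -17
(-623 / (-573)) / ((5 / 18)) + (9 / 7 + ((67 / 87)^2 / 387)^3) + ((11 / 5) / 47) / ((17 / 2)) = 698790748768222989995230666 / 134244530910466241915861505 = 5.21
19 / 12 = 1.58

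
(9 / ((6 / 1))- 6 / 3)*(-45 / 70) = 9 / 28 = 0.32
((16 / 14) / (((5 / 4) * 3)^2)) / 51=128 / 80325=0.00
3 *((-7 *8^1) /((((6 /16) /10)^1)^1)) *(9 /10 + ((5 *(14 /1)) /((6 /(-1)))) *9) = 466368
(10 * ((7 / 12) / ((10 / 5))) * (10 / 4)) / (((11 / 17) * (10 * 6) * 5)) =0.04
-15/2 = -7.50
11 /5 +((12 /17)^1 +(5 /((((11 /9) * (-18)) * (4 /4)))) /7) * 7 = 12929 /1870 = 6.91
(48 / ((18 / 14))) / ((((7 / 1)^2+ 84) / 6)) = 32 / 19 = 1.68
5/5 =1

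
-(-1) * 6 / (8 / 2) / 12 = 1 / 8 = 0.12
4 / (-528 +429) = -4 / 99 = -0.04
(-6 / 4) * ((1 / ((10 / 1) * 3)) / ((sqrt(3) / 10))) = -sqrt(3) / 6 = -0.29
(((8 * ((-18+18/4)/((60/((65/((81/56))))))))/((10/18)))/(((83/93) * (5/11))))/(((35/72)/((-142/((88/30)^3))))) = 41717754/10043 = 4153.91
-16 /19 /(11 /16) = -256 /209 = -1.22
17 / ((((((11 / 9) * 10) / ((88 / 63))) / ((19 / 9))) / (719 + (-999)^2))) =258069248 / 63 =4096337.27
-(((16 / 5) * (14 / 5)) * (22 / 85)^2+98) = -17809666 / 180625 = -98.60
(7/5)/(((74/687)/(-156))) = -375102/185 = -2027.58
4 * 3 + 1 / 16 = 193 / 16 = 12.06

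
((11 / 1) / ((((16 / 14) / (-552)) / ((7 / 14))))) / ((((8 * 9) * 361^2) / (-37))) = 65527 / 6255408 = 0.01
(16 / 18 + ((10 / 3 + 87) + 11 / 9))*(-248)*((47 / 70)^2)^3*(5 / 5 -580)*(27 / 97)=60364554413348952 / 178311765625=338533.77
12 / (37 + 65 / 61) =122 / 387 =0.32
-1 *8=-8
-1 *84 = -84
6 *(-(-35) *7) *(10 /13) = 14700 /13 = 1130.77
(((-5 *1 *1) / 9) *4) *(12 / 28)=-20 / 21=-0.95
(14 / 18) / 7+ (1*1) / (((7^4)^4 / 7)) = 4747561509952 / 42728053589487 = 0.11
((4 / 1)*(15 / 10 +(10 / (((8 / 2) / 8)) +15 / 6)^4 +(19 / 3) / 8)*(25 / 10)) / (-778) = -61509925 / 18672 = -3294.23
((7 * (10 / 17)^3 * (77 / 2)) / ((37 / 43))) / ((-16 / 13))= -37662625 / 727124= -51.80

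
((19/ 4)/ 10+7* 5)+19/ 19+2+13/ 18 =14111/ 360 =39.20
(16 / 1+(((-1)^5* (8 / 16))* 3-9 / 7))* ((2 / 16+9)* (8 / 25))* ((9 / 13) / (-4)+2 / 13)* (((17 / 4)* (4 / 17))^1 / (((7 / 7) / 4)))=-2701 / 910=-2.97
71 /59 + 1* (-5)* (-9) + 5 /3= 8473 /177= 47.87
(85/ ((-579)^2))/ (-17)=-5/ 335241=-0.00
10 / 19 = 0.53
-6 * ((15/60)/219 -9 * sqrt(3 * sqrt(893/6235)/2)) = -1/146 + 27 * sqrt(6) * 6235^(3/4) * 893^(1/4)/6235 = 40.68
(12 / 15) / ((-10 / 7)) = -14 / 25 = -0.56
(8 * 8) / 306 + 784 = 119984 / 153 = 784.21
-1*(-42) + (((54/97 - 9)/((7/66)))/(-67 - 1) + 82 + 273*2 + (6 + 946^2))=2953666277/3298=895593.17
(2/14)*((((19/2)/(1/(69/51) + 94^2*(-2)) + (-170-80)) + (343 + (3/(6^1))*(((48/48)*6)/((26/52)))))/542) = 11496355/440579876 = 0.03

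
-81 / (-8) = 81 / 8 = 10.12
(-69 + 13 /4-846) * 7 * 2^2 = -25529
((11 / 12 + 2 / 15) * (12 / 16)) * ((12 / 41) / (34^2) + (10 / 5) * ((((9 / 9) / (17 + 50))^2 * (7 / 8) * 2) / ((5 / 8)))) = 25143741 / 21276064400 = 0.00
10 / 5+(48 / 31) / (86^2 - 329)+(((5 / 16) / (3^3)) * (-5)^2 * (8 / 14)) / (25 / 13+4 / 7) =11098960357 / 5370891732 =2.07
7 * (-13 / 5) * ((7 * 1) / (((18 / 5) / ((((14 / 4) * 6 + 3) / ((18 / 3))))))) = -1274 / 9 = -141.56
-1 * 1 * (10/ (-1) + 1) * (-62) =-558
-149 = -149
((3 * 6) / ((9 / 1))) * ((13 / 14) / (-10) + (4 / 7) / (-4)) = -33 / 70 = -0.47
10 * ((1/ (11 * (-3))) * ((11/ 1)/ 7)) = -10/ 21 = -0.48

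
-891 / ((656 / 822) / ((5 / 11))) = -166455 / 328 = -507.48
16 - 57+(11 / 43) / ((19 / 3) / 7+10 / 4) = -22877 / 559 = -40.92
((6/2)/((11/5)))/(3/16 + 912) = 16/10703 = 0.00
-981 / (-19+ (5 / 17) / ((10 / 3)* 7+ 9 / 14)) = 16793739 / 325051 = 51.66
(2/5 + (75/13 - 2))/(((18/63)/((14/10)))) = 13279/650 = 20.43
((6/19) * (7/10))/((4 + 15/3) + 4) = 21/1235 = 0.02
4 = 4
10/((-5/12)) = -24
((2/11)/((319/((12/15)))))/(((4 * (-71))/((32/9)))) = -64/11211255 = -0.00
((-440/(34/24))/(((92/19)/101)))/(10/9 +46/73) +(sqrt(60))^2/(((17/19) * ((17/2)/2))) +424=-283497961/86411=-3280.81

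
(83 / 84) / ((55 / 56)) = 166 / 165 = 1.01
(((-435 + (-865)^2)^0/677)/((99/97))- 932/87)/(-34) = 1224647/3887334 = 0.32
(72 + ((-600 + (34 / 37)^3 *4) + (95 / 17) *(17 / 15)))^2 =6209486807288209 / 23091537681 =268907.46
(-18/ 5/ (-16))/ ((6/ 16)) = 3/ 5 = 0.60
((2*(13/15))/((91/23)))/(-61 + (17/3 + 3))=-46/5495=-0.01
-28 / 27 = -1.04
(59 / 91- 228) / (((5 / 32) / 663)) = -33764448 / 35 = -964698.51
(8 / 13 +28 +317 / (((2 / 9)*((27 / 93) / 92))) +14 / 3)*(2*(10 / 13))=352618720 / 507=695500.43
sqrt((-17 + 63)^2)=46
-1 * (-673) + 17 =690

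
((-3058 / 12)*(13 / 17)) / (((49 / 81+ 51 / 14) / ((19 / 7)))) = -124.52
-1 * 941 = -941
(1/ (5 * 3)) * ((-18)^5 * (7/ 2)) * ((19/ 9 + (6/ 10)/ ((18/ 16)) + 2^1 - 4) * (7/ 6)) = -8287272/ 25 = -331490.88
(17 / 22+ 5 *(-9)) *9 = -8757 / 22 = -398.05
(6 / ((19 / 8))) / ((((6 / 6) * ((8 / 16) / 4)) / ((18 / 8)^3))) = 4374 / 19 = 230.21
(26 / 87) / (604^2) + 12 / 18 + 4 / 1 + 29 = 178091015 / 5289832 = 33.67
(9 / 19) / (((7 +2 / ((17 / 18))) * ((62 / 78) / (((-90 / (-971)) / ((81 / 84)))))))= 111384 / 17729489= 0.01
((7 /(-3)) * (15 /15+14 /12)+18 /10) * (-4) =586 /45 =13.02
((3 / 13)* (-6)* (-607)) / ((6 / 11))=20031 / 13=1540.85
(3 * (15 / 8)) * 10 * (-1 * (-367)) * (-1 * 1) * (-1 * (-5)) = -412875 / 4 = -103218.75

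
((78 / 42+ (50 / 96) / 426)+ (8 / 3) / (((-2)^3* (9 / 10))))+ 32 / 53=47605777 / 22758624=2.09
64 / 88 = 8 / 11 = 0.73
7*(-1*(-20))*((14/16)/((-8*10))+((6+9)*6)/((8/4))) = 201551/32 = 6298.47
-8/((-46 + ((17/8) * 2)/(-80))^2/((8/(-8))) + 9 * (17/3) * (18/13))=10649600/2729325997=0.00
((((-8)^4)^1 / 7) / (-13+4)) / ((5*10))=-2048 / 1575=-1.30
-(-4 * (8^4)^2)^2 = -4503599627370496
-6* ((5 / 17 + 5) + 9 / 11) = -6858 / 187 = -36.67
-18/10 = -9/5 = -1.80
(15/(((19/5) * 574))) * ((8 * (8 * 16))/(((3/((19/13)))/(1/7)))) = 12800/26117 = 0.49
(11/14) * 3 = 33/14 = 2.36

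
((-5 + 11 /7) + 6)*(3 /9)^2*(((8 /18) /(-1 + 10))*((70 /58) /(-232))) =-5 /68121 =-0.00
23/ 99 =0.23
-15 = -15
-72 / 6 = -12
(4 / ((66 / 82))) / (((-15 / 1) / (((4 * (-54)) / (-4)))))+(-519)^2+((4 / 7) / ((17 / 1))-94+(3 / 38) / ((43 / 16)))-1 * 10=1439693201493 / 5347265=269239.17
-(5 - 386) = 381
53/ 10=5.30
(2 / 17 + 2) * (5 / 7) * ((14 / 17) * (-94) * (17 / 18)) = -1880 / 17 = -110.59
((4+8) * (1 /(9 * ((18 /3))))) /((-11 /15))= -10 /33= -0.30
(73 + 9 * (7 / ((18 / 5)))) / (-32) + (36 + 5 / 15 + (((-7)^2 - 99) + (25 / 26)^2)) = -505223 / 32448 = -15.57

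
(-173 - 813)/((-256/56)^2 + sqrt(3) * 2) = -12368384/254941 + 1183693 * sqrt(3)/254941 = -40.47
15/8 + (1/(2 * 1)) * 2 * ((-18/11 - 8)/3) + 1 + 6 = 1495/264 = 5.66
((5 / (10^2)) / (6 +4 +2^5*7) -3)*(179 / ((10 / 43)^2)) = -4646501869 / 468000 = -9928.42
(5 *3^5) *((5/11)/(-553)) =-6075/6083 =-1.00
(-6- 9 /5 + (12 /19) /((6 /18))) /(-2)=561 /190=2.95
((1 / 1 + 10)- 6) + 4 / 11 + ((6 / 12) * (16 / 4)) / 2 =70 / 11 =6.36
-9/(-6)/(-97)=-3/194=-0.02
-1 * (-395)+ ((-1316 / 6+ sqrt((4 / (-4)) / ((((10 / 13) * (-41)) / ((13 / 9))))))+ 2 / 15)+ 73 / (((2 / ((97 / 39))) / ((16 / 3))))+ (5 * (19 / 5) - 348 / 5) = 13 * sqrt(410) / 1230+ 356482 / 585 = 609.58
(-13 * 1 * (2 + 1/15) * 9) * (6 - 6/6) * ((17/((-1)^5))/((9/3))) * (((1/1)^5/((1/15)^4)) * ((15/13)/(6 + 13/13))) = 400190625/7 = 57170089.29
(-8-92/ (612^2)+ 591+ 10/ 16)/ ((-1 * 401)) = -109296575/ 75096072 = -1.46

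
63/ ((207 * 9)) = 7/ 207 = 0.03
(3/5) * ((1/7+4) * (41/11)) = 3567/385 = 9.26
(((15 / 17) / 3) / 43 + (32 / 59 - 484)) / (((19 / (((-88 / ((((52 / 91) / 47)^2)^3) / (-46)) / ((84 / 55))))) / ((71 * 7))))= -1135823294575980559678131695 / 231596519424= -4904319362833554.29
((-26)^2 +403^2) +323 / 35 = 5708298 / 35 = 163094.23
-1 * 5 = -5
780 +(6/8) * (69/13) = 40767/52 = 783.98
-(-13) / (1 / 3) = 39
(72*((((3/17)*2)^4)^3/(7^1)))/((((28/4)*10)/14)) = 156728328192/20391778303041635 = 0.00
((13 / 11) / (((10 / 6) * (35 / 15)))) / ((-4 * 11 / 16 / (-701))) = 328068 / 4235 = 77.47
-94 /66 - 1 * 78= -2621 /33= -79.42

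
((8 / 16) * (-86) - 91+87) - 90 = -137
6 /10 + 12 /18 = 1.27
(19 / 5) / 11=19 / 55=0.35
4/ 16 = 0.25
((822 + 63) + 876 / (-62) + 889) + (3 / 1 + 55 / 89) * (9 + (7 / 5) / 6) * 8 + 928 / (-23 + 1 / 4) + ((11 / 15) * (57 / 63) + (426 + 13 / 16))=436342520821 / 180769680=2413.80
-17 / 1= -17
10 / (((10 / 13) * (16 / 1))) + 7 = 125 / 16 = 7.81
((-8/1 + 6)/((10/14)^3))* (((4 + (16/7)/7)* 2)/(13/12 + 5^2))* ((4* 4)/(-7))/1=4.16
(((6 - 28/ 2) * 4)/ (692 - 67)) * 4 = -128/ 625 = -0.20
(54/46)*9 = 243/23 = 10.57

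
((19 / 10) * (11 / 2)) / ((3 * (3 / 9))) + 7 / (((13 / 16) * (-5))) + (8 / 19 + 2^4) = 124231 / 4940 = 25.15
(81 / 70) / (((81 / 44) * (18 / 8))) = 88 / 315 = 0.28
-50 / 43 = -1.16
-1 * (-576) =576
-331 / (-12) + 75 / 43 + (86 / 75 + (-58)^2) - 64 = 14321039 / 4300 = 3330.47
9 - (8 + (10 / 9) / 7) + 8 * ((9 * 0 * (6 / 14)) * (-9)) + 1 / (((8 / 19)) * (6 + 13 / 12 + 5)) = 18961 / 18270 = 1.04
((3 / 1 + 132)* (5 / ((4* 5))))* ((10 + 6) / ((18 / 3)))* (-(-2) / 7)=25.71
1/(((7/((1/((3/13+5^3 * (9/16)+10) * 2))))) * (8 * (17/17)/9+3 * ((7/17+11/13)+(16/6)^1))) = 103428/1476793703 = 0.00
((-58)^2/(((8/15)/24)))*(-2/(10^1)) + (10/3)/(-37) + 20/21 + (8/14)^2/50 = -4116660962/135975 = -30275.13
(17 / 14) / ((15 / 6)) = 17 / 35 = 0.49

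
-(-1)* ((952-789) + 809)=972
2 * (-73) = -146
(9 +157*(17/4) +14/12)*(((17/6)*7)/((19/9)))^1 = 967351/152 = 6364.15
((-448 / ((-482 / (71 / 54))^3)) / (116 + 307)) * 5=12526885 / 116542086071589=0.00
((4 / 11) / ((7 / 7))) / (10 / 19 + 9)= 76 / 1991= 0.04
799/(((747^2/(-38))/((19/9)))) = -576878/5022081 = -0.11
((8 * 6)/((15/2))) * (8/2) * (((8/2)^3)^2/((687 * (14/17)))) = 185.34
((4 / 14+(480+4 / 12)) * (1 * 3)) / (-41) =-10093 / 287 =-35.17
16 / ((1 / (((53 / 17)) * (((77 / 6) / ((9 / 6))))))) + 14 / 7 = 65602 / 153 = 428.77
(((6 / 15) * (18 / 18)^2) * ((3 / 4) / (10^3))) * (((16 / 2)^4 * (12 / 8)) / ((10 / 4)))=2304 / 3125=0.74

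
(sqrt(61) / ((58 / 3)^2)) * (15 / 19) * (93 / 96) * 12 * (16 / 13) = 12555 * sqrt(61) / 415454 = 0.24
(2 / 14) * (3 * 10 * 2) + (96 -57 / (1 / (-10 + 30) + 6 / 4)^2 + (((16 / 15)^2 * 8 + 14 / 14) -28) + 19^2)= 641677646 / 1513575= 423.95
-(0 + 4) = -4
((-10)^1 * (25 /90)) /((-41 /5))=125 /369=0.34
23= 23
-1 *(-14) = 14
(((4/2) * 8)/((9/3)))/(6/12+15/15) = 32/9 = 3.56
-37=-37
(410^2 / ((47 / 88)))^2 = 99061535464.01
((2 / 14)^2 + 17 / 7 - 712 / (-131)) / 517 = 50608 / 3318623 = 0.02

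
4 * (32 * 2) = 256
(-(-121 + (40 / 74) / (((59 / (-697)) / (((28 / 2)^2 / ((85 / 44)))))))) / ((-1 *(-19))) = 88341 / 2183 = 40.47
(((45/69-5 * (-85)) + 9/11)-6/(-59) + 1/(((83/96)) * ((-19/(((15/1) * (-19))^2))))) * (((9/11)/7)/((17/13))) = -654912554049/1621773769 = -403.82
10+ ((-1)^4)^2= 11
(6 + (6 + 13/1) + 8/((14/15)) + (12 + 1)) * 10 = 3260/7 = 465.71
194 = 194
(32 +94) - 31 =95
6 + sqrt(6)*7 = 6 + 7*sqrt(6) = 23.15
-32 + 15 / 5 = -29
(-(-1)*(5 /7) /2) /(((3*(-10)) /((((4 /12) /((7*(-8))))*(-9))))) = -1 /1568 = -0.00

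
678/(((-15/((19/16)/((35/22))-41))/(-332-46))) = -34387821/50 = -687756.42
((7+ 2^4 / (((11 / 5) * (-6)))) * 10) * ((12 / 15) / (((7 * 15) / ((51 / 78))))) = 12988 / 45045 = 0.29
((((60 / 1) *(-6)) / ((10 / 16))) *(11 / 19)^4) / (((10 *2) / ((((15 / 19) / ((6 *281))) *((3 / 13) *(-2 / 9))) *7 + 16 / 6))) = -390191551728 / 45225948235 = -8.63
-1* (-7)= 7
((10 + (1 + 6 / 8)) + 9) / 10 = 83 / 40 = 2.08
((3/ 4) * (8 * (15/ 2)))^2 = 2025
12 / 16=3 / 4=0.75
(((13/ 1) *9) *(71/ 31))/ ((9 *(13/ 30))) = 2130/ 31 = 68.71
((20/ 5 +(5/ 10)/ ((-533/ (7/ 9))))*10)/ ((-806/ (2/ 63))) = -191845/ 121791033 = -0.00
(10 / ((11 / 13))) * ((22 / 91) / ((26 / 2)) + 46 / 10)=54638 / 1001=54.58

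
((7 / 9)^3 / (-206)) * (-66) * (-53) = -199969 / 25029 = -7.99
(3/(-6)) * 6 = -3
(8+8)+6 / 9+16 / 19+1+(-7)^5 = -956944 / 57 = -16788.49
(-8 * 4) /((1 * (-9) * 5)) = 32 /45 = 0.71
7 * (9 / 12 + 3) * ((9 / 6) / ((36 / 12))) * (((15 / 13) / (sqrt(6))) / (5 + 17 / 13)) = 525 * sqrt(6) / 1312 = 0.98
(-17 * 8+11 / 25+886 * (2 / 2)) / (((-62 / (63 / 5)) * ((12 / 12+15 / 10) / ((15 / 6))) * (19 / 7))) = -8273601 / 147250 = -56.19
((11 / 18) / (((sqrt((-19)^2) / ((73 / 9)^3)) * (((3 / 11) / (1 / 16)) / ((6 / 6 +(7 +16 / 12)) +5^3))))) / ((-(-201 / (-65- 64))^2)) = -217.64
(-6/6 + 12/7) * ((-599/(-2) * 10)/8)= 14975/56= 267.41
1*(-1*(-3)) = 3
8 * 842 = 6736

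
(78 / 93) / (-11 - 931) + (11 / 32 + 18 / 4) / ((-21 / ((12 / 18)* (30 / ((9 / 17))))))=-64129277 / 7358904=-8.71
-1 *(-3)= 3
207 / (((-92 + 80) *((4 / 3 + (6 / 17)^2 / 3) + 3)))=-59823 / 15172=-3.94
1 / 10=0.10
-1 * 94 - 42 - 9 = -145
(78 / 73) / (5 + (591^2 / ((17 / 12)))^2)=22542 / 1282434744799517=0.00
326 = 326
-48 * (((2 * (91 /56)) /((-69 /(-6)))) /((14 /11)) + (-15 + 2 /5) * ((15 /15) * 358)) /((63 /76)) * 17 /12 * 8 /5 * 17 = 2957159336672 /253575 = 11661872.57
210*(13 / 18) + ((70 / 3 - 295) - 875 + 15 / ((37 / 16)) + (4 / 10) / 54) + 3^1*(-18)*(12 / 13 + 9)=-98983814 / 64935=-1524.35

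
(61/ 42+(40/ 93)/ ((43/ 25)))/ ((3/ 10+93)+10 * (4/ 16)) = 0.02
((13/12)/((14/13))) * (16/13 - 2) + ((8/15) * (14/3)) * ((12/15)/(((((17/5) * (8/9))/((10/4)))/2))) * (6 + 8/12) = 10085/476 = 21.19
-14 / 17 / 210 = -1 / 255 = -0.00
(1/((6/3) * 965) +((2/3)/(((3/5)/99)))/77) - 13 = -156323/13510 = -11.57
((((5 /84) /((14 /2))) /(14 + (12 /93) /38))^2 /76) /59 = 456475 /5550907108110336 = 0.00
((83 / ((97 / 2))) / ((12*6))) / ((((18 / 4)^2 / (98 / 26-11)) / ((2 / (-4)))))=3901 / 919269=0.00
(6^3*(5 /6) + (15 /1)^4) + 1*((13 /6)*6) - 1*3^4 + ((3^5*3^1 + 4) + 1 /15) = 772051 /15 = 51470.07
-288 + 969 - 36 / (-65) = 44301 / 65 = 681.55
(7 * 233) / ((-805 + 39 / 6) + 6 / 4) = -1631 / 797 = -2.05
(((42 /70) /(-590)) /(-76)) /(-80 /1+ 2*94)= 1 /8071200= 0.00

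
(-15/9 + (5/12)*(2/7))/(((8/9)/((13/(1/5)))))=-12675/112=-113.17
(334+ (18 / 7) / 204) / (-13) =-6115 / 238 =-25.69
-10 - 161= -171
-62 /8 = -7.75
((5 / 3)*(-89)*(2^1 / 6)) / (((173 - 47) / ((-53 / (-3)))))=-23585 / 3402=-6.93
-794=-794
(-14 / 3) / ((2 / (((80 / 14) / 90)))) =-4 / 27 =-0.15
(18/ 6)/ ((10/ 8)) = 12/ 5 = 2.40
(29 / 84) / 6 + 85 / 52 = 11087 / 6552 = 1.69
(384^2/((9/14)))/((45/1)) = 229376/45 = 5097.24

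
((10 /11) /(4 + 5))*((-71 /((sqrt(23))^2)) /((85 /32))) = -4544 /38709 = -0.12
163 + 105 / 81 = 4436 / 27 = 164.30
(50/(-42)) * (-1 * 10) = 11.90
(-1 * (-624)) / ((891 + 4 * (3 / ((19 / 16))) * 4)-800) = 11856 / 2497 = 4.75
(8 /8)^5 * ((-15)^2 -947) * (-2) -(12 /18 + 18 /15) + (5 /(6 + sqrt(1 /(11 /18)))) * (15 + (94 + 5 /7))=1517.49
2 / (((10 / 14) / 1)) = 14 / 5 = 2.80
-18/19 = -0.95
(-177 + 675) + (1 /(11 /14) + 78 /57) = 104634 /209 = 500.64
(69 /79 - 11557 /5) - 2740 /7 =-2701.96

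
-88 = -88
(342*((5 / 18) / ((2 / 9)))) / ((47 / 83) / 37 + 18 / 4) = 2625705 / 27733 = 94.68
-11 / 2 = -5.50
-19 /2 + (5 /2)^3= 49 /8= 6.12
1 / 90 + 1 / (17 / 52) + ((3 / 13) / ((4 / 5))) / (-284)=34671173 / 11297520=3.07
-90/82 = -45/41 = -1.10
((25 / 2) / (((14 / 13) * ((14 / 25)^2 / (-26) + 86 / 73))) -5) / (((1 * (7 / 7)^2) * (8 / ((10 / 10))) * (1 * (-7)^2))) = 95942185 / 7590957696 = 0.01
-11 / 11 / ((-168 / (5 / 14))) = 5 / 2352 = 0.00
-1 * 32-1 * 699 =-731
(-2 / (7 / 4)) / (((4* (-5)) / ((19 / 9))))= 38 / 315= 0.12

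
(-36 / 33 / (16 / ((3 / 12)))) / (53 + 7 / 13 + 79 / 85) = -3315 / 10592912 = -0.00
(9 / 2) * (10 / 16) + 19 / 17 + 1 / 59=63343 / 16048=3.95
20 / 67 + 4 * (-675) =-180880 / 67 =-2699.70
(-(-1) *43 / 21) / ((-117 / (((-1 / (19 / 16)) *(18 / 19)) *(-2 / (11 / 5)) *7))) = -13760 / 154869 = -0.09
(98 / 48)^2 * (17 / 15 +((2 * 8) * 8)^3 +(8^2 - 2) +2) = 75531275057 / 8640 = 8742045.72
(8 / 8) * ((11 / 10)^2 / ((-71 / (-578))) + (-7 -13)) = -36031 / 3550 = -10.15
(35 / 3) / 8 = 35 / 24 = 1.46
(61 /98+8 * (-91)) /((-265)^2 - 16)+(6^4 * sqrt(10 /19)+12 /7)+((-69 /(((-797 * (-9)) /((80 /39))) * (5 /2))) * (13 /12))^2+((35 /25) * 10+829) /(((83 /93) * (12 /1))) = 4725862620318505451 /58766335844063148+1296 * sqrt(190) /19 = 1020.64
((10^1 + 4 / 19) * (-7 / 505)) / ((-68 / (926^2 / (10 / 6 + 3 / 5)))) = 436669653 / 554591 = 787.37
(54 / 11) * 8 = 432 / 11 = 39.27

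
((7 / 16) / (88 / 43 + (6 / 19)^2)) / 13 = 108661 / 6929728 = 0.02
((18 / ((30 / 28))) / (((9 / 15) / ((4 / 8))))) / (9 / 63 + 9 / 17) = 833 / 40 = 20.82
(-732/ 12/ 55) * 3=-183/ 55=-3.33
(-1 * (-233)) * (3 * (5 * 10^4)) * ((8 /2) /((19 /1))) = 139800000 /19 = 7357894.74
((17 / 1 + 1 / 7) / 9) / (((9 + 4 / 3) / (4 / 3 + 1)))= 40 / 93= 0.43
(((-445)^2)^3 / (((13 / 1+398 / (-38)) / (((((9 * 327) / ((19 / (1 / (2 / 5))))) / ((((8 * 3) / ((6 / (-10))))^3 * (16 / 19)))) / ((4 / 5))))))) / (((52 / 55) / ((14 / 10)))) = -2228965749159687759375 / 54525952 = -40878988213900.19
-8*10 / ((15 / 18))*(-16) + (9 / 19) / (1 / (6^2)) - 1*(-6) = 29622 / 19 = 1559.05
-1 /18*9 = -1 /2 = -0.50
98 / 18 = 49 / 9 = 5.44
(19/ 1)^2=361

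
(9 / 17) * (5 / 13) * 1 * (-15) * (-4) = 2700 / 221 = 12.22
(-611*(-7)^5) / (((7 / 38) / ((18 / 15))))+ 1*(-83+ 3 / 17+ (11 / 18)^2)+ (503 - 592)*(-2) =1842310253509 / 27540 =66895797.15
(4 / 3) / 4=1 / 3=0.33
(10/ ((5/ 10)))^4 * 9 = 1440000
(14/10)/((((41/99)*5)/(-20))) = -2772/205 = -13.52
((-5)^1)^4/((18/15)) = 520.83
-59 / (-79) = 59 / 79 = 0.75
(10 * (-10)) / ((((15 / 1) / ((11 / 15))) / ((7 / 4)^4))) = -26411 / 576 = -45.85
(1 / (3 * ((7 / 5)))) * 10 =50 / 21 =2.38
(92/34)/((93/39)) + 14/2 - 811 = -423110/527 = -802.87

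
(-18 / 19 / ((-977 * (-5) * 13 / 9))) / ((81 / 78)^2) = -104 / 835335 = -0.00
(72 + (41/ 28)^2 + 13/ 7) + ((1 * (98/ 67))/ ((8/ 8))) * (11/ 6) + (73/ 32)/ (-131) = 3247861205/ 41287008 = 78.67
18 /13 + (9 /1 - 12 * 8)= -1113 /13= -85.62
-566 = -566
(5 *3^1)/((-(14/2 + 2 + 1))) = -1.50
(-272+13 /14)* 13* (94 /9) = -772915 /21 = -36805.48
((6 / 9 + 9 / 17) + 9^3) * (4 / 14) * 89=946960 / 51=18567.84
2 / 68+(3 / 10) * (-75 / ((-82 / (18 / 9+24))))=7.16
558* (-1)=-558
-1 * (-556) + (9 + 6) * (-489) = -6779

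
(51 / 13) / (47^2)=51 / 28717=0.00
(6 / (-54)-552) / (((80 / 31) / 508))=-19562953 / 180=-108683.07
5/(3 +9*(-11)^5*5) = -5/7247292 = -0.00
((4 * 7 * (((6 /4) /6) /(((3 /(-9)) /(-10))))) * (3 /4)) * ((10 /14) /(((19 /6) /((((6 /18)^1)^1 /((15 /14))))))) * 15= 3150 /19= 165.79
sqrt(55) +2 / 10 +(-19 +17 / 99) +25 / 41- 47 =-1319551 / 20295 +sqrt(55) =-57.60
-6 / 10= -3 / 5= -0.60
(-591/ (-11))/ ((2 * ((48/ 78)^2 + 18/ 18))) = 99879/ 5126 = 19.48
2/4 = 1/2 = 0.50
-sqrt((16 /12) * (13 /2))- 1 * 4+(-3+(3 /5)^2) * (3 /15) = -566 /125- sqrt(78) /3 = -7.47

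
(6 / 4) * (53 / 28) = 159 / 56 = 2.84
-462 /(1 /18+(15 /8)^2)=-24192 /187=-129.37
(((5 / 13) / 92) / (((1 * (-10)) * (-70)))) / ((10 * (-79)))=-1 / 132277600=-0.00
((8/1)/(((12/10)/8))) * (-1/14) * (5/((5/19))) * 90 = -45600/7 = -6514.29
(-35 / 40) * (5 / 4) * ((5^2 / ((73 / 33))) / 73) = -28875 / 170528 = -0.17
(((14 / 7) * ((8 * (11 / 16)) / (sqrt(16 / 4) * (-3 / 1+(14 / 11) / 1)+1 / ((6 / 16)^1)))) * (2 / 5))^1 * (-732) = 265716 / 65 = 4087.94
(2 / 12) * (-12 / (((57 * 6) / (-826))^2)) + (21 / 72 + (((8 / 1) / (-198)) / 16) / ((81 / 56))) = -263467057 / 23158872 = -11.38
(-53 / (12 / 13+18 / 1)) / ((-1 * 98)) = 689 / 24108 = 0.03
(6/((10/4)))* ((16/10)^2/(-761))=-768/95125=-0.01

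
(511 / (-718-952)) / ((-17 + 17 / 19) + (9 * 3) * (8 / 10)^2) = -0.26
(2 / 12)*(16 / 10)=4 / 15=0.27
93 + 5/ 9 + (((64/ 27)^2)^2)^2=307897828901434/ 282429536481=1090.18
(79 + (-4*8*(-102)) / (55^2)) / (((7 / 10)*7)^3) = 9689560 / 14235529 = 0.68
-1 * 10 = -10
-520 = -520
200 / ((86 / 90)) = 9000 / 43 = 209.30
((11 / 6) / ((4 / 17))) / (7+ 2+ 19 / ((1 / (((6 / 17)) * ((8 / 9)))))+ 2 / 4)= 3179 / 6308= 0.50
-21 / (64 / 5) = -105 / 64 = -1.64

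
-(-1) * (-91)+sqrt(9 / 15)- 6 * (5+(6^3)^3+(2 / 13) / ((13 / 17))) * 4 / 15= -13625128919 / 845+sqrt(15) / 5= -16124412.15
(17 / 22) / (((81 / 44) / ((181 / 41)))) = 6154 / 3321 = 1.85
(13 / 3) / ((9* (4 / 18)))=13 / 6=2.17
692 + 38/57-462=692/3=230.67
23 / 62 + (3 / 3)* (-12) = -721 / 62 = -11.63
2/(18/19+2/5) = 95/64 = 1.48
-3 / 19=-0.16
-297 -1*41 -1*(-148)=-190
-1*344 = -344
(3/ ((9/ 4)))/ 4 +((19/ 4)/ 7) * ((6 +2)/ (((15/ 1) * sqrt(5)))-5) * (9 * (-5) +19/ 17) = 106543/ 714-28348 * sqrt(5)/ 8925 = 142.12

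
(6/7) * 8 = 48/7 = 6.86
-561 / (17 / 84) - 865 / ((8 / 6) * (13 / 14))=-90237 / 26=-3470.65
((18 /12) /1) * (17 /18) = 17 /12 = 1.42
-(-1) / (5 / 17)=17 / 5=3.40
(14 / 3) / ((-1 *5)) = -14 / 15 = -0.93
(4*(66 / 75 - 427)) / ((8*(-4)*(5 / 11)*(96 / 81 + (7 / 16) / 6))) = 12655764 / 135875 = 93.14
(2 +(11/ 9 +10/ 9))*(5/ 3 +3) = 182/ 9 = 20.22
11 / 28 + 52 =1467 / 28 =52.39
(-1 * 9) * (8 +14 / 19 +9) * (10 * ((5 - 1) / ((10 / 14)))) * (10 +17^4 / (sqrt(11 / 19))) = -14185874808 * sqrt(209) / 209 - 1698480 / 19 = -981346872.41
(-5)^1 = -5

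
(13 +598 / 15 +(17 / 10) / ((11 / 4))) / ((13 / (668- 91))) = 1018405 / 429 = 2373.90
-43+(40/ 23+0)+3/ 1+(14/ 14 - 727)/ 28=-20669/ 322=-64.19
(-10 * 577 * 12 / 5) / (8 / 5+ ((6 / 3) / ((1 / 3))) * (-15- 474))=4.72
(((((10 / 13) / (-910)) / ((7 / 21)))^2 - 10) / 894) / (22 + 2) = -0.00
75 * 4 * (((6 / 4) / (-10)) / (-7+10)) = -15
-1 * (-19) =19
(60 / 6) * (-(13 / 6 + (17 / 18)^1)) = -280 / 9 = -31.11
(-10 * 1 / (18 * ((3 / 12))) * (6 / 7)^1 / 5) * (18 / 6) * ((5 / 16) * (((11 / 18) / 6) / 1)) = -55 / 1512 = -0.04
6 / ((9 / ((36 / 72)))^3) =1 / 972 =0.00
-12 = -12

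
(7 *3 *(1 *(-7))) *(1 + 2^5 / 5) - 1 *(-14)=-5369 / 5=-1073.80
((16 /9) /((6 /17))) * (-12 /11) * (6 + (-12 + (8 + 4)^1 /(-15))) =37.37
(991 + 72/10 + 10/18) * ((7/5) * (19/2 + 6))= 4876424/225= 21673.00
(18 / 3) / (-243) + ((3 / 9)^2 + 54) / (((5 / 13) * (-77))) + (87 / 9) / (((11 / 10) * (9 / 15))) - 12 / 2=6.79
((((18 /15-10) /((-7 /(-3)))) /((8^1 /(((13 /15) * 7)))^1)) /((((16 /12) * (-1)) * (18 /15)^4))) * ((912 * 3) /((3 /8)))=67925 /9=7547.22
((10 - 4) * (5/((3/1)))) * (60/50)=12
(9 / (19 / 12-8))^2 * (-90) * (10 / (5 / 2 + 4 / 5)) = -34992000 / 65219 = -536.53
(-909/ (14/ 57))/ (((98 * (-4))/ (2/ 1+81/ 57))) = 177255/ 5488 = 32.30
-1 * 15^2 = -225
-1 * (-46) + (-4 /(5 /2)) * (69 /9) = 506 /15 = 33.73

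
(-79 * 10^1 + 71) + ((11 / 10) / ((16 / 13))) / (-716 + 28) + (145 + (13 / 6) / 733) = -138945437017 / 242065920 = -574.00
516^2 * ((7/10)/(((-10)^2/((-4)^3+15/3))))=-13745466/125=-109963.73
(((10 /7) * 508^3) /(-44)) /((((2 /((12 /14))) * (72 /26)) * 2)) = -532579580 /1617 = -329362.76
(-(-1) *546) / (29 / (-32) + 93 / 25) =436800 / 2251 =194.05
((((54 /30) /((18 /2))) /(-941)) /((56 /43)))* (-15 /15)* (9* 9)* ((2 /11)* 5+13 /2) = 567729 /5796560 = 0.10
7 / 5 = 1.40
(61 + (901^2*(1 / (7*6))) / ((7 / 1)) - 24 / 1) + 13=826501 / 294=2811.23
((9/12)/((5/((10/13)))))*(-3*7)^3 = -27783/26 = -1068.58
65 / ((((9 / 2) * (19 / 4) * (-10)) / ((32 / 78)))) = -64 / 513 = -0.12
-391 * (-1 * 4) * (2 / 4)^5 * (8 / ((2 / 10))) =1955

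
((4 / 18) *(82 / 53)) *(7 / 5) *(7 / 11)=8036 / 26235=0.31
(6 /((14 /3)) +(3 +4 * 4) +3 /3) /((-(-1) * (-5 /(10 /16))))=-149 /56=-2.66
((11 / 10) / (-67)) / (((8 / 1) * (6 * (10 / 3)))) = -11 / 107200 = -0.00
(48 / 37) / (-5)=-48 / 185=-0.26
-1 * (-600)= 600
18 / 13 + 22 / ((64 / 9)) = 1863 / 416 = 4.48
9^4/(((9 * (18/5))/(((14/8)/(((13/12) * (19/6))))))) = 25515/247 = 103.30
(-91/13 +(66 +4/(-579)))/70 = 34157/40530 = 0.84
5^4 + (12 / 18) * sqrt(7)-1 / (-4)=2 * sqrt(7) / 3 + 2501 / 4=627.01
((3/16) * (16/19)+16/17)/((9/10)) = 3550/2907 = 1.22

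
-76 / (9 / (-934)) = 7887.11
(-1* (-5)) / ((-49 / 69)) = -345 / 49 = -7.04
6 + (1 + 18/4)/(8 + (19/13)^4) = 419989/65238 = 6.44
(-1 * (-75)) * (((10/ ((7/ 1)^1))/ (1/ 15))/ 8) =5625/ 28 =200.89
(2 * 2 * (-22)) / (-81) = 88 / 81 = 1.09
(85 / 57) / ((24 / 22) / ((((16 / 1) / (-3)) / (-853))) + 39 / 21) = 26180 / 3095727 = 0.01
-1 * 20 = -20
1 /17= 0.06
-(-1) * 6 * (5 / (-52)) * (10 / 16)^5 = -46875 / 851968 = -0.06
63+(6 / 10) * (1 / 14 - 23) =3447 / 70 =49.24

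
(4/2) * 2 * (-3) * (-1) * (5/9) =20/3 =6.67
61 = 61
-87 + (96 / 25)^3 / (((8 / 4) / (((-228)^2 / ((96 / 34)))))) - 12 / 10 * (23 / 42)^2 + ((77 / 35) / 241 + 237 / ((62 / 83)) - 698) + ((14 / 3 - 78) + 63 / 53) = 520703.76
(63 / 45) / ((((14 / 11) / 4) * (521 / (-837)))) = -18414 / 2605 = -7.07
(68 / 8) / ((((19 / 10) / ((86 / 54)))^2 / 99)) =17288150 / 29241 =591.23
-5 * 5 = -25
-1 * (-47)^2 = -2209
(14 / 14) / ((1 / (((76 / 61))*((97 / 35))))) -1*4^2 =-26788 / 2135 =-12.55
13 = 13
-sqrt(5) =-2.24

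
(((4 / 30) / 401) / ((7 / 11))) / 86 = 0.00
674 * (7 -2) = 3370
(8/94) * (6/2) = 12/47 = 0.26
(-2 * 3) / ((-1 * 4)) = 3 / 2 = 1.50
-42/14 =-3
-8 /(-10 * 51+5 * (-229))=8 /1655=0.00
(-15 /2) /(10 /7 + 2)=-35 /16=-2.19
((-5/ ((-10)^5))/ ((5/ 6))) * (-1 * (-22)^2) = -363/ 12500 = -0.03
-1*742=-742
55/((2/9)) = 495/2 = 247.50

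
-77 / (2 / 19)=-1463 / 2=-731.50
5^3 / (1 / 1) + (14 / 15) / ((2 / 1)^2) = 3757 / 30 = 125.23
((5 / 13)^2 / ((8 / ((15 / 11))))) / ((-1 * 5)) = -75 / 14872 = -0.01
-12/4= -3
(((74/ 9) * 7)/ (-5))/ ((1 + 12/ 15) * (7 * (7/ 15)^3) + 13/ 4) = -259000/ 101937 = -2.54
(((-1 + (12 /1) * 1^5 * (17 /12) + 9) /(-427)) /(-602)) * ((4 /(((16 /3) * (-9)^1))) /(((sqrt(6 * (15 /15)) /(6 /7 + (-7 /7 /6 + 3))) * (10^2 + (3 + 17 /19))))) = -73625 * sqrt(6) /1534451978304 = -0.00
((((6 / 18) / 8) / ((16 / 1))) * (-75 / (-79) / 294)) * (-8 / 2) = -25 / 743232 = -0.00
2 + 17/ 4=25/ 4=6.25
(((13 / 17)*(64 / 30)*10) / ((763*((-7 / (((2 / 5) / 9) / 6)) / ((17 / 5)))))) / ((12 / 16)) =-3328 / 32446575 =-0.00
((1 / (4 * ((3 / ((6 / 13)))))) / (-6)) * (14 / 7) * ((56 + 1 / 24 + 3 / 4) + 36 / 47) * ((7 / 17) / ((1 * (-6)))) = 454475 / 8974368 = 0.05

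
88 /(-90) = -44 /45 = -0.98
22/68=11/34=0.32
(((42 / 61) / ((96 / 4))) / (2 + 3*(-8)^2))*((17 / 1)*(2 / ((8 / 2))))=119 / 94672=0.00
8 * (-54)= -432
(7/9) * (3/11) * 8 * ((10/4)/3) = 140/99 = 1.41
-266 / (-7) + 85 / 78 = 3049 / 78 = 39.09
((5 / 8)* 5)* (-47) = -1175 / 8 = -146.88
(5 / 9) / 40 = 0.01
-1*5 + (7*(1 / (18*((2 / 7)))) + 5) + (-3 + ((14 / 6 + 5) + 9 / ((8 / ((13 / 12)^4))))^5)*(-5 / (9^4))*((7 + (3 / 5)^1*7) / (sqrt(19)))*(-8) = 49 / 36 + 823573810834876061548492471*sqrt(19) / 4143868578503226443169792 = 867.67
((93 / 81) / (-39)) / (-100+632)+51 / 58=14284099 / 16245684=0.88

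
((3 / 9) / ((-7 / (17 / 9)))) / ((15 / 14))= -34 / 405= -0.08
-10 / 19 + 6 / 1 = 104 / 19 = 5.47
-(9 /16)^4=-6561 /65536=-0.10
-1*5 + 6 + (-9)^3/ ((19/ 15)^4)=-36775304/ 130321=-282.19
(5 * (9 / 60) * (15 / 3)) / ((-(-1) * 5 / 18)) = 27 / 2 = 13.50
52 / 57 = 0.91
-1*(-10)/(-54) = -5/27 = -0.19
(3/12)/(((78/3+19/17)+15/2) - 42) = -17/502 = -0.03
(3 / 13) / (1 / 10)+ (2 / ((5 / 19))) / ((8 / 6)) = 1041 / 130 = 8.01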